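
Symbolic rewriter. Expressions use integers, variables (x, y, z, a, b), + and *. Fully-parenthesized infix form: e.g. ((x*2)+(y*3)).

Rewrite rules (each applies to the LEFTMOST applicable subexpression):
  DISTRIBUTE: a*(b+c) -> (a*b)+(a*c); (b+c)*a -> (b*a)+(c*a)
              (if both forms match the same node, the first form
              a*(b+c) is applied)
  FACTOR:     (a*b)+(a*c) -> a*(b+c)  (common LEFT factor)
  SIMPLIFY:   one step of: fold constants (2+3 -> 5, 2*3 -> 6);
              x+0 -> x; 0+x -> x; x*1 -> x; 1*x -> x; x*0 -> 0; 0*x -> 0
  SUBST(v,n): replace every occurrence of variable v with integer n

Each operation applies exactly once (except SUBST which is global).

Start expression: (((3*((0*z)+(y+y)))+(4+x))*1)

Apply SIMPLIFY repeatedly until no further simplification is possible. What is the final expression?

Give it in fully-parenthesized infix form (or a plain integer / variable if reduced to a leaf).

Answer: ((3*(y+y))+(4+x))

Derivation:
Start: (((3*((0*z)+(y+y)))+(4+x))*1)
Step 1: at root: (((3*((0*z)+(y+y)))+(4+x))*1) -> ((3*((0*z)+(y+y)))+(4+x)); overall: (((3*((0*z)+(y+y)))+(4+x))*1) -> ((3*((0*z)+(y+y)))+(4+x))
Step 2: at LRL: (0*z) -> 0; overall: ((3*((0*z)+(y+y)))+(4+x)) -> ((3*(0+(y+y)))+(4+x))
Step 3: at LR: (0+(y+y)) -> (y+y); overall: ((3*(0+(y+y)))+(4+x)) -> ((3*(y+y))+(4+x))
Fixed point: ((3*(y+y))+(4+x))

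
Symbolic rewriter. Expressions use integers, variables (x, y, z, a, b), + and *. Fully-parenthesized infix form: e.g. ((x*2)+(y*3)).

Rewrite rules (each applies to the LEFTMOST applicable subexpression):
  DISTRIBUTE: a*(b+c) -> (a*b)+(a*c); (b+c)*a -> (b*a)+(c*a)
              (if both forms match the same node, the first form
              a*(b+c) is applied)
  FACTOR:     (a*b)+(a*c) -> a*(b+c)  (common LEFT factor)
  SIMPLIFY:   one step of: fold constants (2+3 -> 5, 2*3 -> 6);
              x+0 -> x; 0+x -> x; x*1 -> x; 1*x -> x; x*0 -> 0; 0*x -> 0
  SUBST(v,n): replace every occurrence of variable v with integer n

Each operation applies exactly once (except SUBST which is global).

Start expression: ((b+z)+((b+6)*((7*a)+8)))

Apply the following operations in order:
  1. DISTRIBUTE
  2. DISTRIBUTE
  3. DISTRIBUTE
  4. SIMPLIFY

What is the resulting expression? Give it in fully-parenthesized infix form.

Answer: ((b+z)+(((b*(7*a))+(6*(7*a)))+((b*8)+48)))

Derivation:
Start: ((b+z)+((b+6)*((7*a)+8)))
Apply DISTRIBUTE at R (target: ((b+6)*((7*a)+8))): ((b+z)+((b+6)*((7*a)+8))) -> ((b+z)+(((b+6)*(7*a))+((b+6)*8)))
Apply DISTRIBUTE at RL (target: ((b+6)*(7*a))): ((b+z)+(((b+6)*(7*a))+((b+6)*8))) -> ((b+z)+(((b*(7*a))+(6*(7*a)))+((b+6)*8)))
Apply DISTRIBUTE at RR (target: ((b+6)*8)): ((b+z)+(((b*(7*a))+(6*(7*a)))+((b+6)*8))) -> ((b+z)+(((b*(7*a))+(6*(7*a)))+((b*8)+(6*8))))
Apply SIMPLIFY at RRR (target: (6*8)): ((b+z)+(((b*(7*a))+(6*(7*a)))+((b*8)+(6*8)))) -> ((b+z)+(((b*(7*a))+(6*(7*a)))+((b*8)+48)))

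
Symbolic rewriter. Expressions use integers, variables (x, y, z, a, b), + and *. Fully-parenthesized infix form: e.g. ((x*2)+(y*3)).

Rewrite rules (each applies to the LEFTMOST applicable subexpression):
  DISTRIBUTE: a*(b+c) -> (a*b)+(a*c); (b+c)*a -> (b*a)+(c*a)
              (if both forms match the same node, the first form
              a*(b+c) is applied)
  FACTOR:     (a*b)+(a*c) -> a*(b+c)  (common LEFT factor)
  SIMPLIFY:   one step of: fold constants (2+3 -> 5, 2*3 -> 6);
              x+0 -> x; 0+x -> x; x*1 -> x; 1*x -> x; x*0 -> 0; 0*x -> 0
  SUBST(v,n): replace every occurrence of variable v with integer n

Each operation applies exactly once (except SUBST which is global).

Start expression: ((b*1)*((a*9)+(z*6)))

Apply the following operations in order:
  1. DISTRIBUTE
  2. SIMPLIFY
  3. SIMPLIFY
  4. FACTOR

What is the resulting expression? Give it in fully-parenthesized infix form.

Answer: (b*((a*9)+(z*6)))

Derivation:
Start: ((b*1)*((a*9)+(z*6)))
Apply DISTRIBUTE at root (target: ((b*1)*((a*9)+(z*6)))): ((b*1)*((a*9)+(z*6))) -> (((b*1)*(a*9))+((b*1)*(z*6)))
Apply SIMPLIFY at LL (target: (b*1)): (((b*1)*(a*9))+((b*1)*(z*6))) -> ((b*(a*9))+((b*1)*(z*6)))
Apply SIMPLIFY at RL (target: (b*1)): ((b*(a*9))+((b*1)*(z*6))) -> ((b*(a*9))+(b*(z*6)))
Apply FACTOR at root (target: ((b*(a*9))+(b*(z*6)))): ((b*(a*9))+(b*(z*6))) -> (b*((a*9)+(z*6)))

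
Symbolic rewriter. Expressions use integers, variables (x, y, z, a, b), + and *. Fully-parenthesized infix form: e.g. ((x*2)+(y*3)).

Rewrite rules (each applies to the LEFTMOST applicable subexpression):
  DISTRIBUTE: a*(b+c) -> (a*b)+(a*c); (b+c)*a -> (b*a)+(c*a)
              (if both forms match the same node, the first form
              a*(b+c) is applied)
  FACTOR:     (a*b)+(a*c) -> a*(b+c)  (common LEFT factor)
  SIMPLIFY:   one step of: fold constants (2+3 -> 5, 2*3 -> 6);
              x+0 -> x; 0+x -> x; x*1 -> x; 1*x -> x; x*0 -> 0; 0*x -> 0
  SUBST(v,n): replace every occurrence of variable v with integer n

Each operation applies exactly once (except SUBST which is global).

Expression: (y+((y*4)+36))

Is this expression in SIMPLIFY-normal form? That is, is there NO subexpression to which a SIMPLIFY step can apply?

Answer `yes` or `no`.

Expression: (y+((y*4)+36))
Scanning for simplifiable subexpressions (pre-order)...
  at root: (y+((y*4)+36)) (not simplifiable)
  at R: ((y*4)+36) (not simplifiable)
  at RL: (y*4) (not simplifiable)
Result: no simplifiable subexpression found -> normal form.

Answer: yes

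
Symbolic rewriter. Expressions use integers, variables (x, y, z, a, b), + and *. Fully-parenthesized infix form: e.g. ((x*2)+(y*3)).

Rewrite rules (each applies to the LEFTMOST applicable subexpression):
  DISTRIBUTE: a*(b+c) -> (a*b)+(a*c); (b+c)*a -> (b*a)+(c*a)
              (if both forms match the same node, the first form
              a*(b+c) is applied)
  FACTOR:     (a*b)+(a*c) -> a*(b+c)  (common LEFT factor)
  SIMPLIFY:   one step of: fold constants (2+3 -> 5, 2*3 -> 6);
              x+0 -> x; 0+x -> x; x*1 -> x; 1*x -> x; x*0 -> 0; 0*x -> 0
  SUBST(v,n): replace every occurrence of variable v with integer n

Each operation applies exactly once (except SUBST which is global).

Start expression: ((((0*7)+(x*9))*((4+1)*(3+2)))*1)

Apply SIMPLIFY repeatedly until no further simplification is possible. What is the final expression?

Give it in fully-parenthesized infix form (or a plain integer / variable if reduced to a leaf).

Start: ((((0*7)+(x*9))*((4+1)*(3+2)))*1)
Step 1: at root: ((((0*7)+(x*9))*((4+1)*(3+2)))*1) -> (((0*7)+(x*9))*((4+1)*(3+2))); overall: ((((0*7)+(x*9))*((4+1)*(3+2)))*1) -> (((0*7)+(x*9))*((4+1)*(3+2)))
Step 2: at LL: (0*7) -> 0; overall: (((0*7)+(x*9))*((4+1)*(3+2))) -> ((0+(x*9))*((4+1)*(3+2)))
Step 3: at L: (0+(x*9)) -> (x*9); overall: ((0+(x*9))*((4+1)*(3+2))) -> ((x*9)*((4+1)*(3+2)))
Step 4: at RL: (4+1) -> 5; overall: ((x*9)*((4+1)*(3+2))) -> ((x*9)*(5*(3+2)))
Step 5: at RR: (3+2) -> 5; overall: ((x*9)*(5*(3+2))) -> ((x*9)*(5*5))
Step 6: at R: (5*5) -> 25; overall: ((x*9)*(5*5)) -> ((x*9)*25)
Fixed point: ((x*9)*25)

Answer: ((x*9)*25)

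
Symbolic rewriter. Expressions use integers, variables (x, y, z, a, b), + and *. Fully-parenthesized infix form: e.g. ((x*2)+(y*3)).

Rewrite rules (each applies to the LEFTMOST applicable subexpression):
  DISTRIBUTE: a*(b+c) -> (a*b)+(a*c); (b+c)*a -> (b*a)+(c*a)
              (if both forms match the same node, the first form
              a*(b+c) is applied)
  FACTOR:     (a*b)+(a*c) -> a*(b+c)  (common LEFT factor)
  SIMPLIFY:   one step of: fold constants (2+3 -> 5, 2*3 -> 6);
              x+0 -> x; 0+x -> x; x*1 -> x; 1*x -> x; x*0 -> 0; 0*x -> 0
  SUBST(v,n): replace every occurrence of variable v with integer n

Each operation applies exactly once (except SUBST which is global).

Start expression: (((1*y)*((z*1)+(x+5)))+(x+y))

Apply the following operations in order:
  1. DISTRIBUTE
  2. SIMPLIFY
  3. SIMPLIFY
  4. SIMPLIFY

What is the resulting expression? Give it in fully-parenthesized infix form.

Answer: (((y*z)+(y*(x+5)))+(x+y))

Derivation:
Start: (((1*y)*((z*1)+(x+5)))+(x+y))
Apply DISTRIBUTE at L (target: ((1*y)*((z*1)+(x+5)))): (((1*y)*((z*1)+(x+5)))+(x+y)) -> ((((1*y)*(z*1))+((1*y)*(x+5)))+(x+y))
Apply SIMPLIFY at LLL (target: (1*y)): ((((1*y)*(z*1))+((1*y)*(x+5)))+(x+y)) -> (((y*(z*1))+((1*y)*(x+5)))+(x+y))
Apply SIMPLIFY at LLR (target: (z*1)): (((y*(z*1))+((1*y)*(x+5)))+(x+y)) -> (((y*z)+((1*y)*(x+5)))+(x+y))
Apply SIMPLIFY at LRL (target: (1*y)): (((y*z)+((1*y)*(x+5)))+(x+y)) -> (((y*z)+(y*(x+5)))+(x+y))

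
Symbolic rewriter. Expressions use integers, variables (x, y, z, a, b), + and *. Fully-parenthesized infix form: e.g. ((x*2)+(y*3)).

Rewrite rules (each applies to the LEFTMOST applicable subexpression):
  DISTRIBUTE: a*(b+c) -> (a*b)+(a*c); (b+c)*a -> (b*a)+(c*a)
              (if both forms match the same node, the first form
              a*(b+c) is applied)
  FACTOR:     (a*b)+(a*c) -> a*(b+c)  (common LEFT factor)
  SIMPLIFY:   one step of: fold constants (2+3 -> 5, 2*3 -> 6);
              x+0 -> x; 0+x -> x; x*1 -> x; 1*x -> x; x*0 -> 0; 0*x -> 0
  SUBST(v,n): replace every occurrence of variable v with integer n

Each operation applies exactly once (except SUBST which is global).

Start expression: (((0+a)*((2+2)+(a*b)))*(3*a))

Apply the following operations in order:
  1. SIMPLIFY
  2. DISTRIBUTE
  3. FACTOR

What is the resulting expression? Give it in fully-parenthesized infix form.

Start: (((0+a)*((2+2)+(a*b)))*(3*a))
Apply SIMPLIFY at LL (target: (0+a)): (((0+a)*((2+2)+(a*b)))*(3*a)) -> ((a*((2+2)+(a*b)))*(3*a))
Apply DISTRIBUTE at L (target: (a*((2+2)+(a*b)))): ((a*((2+2)+(a*b)))*(3*a)) -> (((a*(2+2))+(a*(a*b)))*(3*a))
Apply FACTOR at L (target: ((a*(2+2))+(a*(a*b)))): (((a*(2+2))+(a*(a*b)))*(3*a)) -> ((a*((2+2)+(a*b)))*(3*a))

Answer: ((a*((2+2)+(a*b)))*(3*a))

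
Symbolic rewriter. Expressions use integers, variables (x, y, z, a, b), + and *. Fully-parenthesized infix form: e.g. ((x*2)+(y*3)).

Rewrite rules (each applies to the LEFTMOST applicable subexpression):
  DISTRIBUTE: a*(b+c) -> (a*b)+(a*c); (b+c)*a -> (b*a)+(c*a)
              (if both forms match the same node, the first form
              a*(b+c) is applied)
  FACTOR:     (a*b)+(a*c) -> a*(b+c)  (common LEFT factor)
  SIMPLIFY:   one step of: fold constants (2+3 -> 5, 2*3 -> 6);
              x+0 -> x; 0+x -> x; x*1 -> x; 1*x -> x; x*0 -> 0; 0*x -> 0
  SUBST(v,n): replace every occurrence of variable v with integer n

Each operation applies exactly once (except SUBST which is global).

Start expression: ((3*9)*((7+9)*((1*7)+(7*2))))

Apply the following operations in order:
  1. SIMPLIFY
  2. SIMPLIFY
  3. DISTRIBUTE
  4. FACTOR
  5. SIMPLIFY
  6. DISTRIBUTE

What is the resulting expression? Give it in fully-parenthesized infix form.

Start: ((3*9)*((7+9)*((1*7)+(7*2))))
Apply SIMPLIFY at L (target: (3*9)): ((3*9)*((7+9)*((1*7)+(7*2)))) -> (27*((7+9)*((1*7)+(7*2))))
Apply SIMPLIFY at RL (target: (7+9)): (27*((7+9)*((1*7)+(7*2)))) -> (27*(16*((1*7)+(7*2))))
Apply DISTRIBUTE at R (target: (16*((1*7)+(7*2)))): (27*(16*((1*7)+(7*2)))) -> (27*((16*(1*7))+(16*(7*2))))
Apply FACTOR at R (target: ((16*(1*7))+(16*(7*2)))): (27*((16*(1*7))+(16*(7*2)))) -> (27*(16*((1*7)+(7*2))))
Apply SIMPLIFY at RRL (target: (1*7)): (27*(16*((1*7)+(7*2)))) -> (27*(16*(7+(7*2))))
Apply DISTRIBUTE at R (target: (16*(7+(7*2)))): (27*(16*(7+(7*2)))) -> (27*((16*7)+(16*(7*2))))

Answer: (27*((16*7)+(16*(7*2))))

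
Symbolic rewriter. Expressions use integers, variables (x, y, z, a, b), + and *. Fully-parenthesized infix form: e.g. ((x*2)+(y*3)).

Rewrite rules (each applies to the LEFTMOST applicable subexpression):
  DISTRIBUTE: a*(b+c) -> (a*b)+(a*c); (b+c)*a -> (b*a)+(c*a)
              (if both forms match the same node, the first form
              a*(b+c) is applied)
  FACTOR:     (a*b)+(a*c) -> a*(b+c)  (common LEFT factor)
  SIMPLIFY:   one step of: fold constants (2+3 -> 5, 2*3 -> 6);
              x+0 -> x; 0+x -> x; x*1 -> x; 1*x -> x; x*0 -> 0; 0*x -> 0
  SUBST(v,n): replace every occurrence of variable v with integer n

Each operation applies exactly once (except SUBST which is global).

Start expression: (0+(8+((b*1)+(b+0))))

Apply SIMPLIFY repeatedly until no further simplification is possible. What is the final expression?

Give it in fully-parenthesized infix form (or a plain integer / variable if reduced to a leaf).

Start: (0+(8+((b*1)+(b+0))))
Step 1: at root: (0+(8+((b*1)+(b+0)))) -> (8+((b*1)+(b+0))); overall: (0+(8+((b*1)+(b+0)))) -> (8+((b*1)+(b+0)))
Step 2: at RL: (b*1) -> b; overall: (8+((b*1)+(b+0))) -> (8+(b+(b+0)))
Step 3: at RR: (b+0) -> b; overall: (8+(b+(b+0))) -> (8+(b+b))
Fixed point: (8+(b+b))

Answer: (8+(b+b))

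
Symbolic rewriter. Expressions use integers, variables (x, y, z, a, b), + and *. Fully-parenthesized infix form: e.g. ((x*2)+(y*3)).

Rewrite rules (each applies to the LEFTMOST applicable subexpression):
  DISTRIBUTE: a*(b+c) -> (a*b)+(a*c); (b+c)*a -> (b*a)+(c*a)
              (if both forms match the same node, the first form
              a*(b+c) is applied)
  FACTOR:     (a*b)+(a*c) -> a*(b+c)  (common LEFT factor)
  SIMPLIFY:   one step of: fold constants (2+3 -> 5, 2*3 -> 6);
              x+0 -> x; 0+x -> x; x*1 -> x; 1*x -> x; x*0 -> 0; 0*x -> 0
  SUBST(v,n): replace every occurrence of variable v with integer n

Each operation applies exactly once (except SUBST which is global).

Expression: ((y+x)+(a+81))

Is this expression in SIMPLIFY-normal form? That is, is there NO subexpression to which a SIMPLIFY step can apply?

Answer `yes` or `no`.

Answer: yes

Derivation:
Expression: ((y+x)+(a+81))
Scanning for simplifiable subexpressions (pre-order)...
  at root: ((y+x)+(a+81)) (not simplifiable)
  at L: (y+x) (not simplifiable)
  at R: (a+81) (not simplifiable)
Result: no simplifiable subexpression found -> normal form.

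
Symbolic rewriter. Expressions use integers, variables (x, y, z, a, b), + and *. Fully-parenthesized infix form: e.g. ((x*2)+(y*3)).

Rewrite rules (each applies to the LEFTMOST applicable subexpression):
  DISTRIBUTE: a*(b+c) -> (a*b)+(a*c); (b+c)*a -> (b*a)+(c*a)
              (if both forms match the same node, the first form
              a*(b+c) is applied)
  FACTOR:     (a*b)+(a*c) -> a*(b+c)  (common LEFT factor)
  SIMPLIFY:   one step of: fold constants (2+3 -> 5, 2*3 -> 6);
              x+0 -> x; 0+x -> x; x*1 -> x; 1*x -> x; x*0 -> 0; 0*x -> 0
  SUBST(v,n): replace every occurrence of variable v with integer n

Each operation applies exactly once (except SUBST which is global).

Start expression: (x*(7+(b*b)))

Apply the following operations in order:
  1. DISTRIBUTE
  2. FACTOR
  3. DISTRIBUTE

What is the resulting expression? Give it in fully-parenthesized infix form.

Start: (x*(7+(b*b)))
Apply DISTRIBUTE at root (target: (x*(7+(b*b)))): (x*(7+(b*b))) -> ((x*7)+(x*(b*b)))
Apply FACTOR at root (target: ((x*7)+(x*(b*b)))): ((x*7)+(x*(b*b))) -> (x*(7+(b*b)))
Apply DISTRIBUTE at root (target: (x*(7+(b*b)))): (x*(7+(b*b))) -> ((x*7)+(x*(b*b)))

Answer: ((x*7)+(x*(b*b)))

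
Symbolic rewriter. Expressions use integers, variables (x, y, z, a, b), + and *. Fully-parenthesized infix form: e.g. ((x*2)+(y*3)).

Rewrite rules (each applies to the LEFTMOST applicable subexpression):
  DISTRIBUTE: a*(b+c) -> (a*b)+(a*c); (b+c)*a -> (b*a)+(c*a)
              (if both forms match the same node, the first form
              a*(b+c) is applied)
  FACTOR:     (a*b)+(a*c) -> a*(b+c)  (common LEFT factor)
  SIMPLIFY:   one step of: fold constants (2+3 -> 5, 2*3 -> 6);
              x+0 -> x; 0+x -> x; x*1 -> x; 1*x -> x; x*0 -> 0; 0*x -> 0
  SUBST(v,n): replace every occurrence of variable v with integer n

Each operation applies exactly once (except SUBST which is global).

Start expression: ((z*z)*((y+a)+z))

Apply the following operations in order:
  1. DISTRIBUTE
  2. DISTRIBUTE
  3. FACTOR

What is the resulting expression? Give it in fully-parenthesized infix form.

Answer: (((z*z)*(y+a))+((z*z)*z))

Derivation:
Start: ((z*z)*((y+a)+z))
Apply DISTRIBUTE at root (target: ((z*z)*((y+a)+z))): ((z*z)*((y+a)+z)) -> (((z*z)*(y+a))+((z*z)*z))
Apply DISTRIBUTE at L (target: ((z*z)*(y+a))): (((z*z)*(y+a))+((z*z)*z)) -> ((((z*z)*y)+((z*z)*a))+((z*z)*z))
Apply FACTOR at L (target: (((z*z)*y)+((z*z)*a))): ((((z*z)*y)+((z*z)*a))+((z*z)*z)) -> (((z*z)*(y+a))+((z*z)*z))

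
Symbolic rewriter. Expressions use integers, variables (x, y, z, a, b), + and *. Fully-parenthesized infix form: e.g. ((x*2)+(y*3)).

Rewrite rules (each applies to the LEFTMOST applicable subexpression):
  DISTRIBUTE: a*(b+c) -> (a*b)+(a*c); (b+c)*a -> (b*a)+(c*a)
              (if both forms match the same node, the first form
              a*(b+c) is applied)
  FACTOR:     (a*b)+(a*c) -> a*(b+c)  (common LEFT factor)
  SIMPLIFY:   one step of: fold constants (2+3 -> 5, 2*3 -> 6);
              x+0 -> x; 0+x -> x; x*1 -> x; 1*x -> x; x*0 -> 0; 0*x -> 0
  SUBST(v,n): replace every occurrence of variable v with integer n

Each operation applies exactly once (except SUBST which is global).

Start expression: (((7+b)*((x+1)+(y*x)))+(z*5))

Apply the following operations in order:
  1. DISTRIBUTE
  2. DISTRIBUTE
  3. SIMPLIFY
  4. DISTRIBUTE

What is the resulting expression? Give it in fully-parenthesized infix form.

Answer: (((((7*x)+(b*x))+(7+b))+((7+b)*(y*x)))+(z*5))

Derivation:
Start: (((7+b)*((x+1)+(y*x)))+(z*5))
Apply DISTRIBUTE at L (target: ((7+b)*((x+1)+(y*x)))): (((7+b)*((x+1)+(y*x)))+(z*5)) -> ((((7+b)*(x+1))+((7+b)*(y*x)))+(z*5))
Apply DISTRIBUTE at LL (target: ((7+b)*(x+1))): ((((7+b)*(x+1))+((7+b)*(y*x)))+(z*5)) -> (((((7+b)*x)+((7+b)*1))+((7+b)*(y*x)))+(z*5))
Apply SIMPLIFY at LLR (target: ((7+b)*1)): (((((7+b)*x)+((7+b)*1))+((7+b)*(y*x)))+(z*5)) -> (((((7+b)*x)+(7+b))+((7+b)*(y*x)))+(z*5))
Apply DISTRIBUTE at LLL (target: ((7+b)*x)): (((((7+b)*x)+(7+b))+((7+b)*(y*x)))+(z*5)) -> (((((7*x)+(b*x))+(7+b))+((7+b)*(y*x)))+(z*5))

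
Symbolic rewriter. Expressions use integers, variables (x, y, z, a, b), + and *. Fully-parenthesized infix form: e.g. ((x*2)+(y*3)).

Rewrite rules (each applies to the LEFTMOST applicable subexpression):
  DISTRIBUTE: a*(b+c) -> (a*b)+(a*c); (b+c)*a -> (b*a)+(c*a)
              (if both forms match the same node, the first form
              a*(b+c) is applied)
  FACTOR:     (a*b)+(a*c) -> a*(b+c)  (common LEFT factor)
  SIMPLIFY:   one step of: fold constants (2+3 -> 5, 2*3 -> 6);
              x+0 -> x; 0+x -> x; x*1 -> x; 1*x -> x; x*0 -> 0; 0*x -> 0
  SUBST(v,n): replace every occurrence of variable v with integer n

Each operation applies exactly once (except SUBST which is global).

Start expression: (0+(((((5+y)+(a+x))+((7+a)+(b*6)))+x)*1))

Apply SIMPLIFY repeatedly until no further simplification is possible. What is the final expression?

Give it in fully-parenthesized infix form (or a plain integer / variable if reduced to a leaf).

Start: (0+(((((5+y)+(a+x))+((7+a)+(b*6)))+x)*1))
Step 1: at root: (0+(((((5+y)+(a+x))+((7+a)+(b*6)))+x)*1)) -> (((((5+y)+(a+x))+((7+a)+(b*6)))+x)*1); overall: (0+(((((5+y)+(a+x))+((7+a)+(b*6)))+x)*1)) -> (((((5+y)+(a+x))+((7+a)+(b*6)))+x)*1)
Step 2: at root: (((((5+y)+(a+x))+((7+a)+(b*6)))+x)*1) -> ((((5+y)+(a+x))+((7+a)+(b*6)))+x); overall: (((((5+y)+(a+x))+((7+a)+(b*6)))+x)*1) -> ((((5+y)+(a+x))+((7+a)+(b*6)))+x)
Fixed point: ((((5+y)+(a+x))+((7+a)+(b*6)))+x)

Answer: ((((5+y)+(a+x))+((7+a)+(b*6)))+x)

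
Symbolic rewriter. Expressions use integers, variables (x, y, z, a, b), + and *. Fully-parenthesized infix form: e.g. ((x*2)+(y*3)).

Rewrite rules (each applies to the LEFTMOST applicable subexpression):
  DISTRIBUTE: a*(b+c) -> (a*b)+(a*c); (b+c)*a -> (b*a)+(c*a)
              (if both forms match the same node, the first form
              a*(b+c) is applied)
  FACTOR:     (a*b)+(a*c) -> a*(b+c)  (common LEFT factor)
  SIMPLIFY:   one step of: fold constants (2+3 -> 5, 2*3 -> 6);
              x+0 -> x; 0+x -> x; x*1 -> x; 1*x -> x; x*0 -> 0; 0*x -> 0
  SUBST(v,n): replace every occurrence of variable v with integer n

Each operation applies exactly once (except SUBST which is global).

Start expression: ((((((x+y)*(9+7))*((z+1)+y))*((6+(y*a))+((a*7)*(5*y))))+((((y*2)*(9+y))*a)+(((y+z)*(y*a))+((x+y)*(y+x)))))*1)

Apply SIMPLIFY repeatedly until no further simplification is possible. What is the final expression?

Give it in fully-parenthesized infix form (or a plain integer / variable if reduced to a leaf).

Start: ((((((x+y)*(9+7))*((z+1)+y))*((6+(y*a))+((a*7)*(5*y))))+((((y*2)*(9+y))*a)+(((y+z)*(y*a))+((x+y)*(y+x)))))*1)
Step 1: at root: ((((((x+y)*(9+7))*((z+1)+y))*((6+(y*a))+((a*7)*(5*y))))+((((y*2)*(9+y))*a)+(((y+z)*(y*a))+((x+y)*(y+x)))))*1) -> (((((x+y)*(9+7))*((z+1)+y))*((6+(y*a))+((a*7)*(5*y))))+((((y*2)*(9+y))*a)+(((y+z)*(y*a))+((x+y)*(y+x))))); overall: ((((((x+y)*(9+7))*((z+1)+y))*((6+(y*a))+((a*7)*(5*y))))+((((y*2)*(9+y))*a)+(((y+z)*(y*a))+((x+y)*(y+x)))))*1) -> (((((x+y)*(9+7))*((z+1)+y))*((6+(y*a))+((a*7)*(5*y))))+((((y*2)*(9+y))*a)+(((y+z)*(y*a))+((x+y)*(y+x)))))
Step 2: at LLLR: (9+7) -> 16; overall: (((((x+y)*(9+7))*((z+1)+y))*((6+(y*a))+((a*7)*(5*y))))+((((y*2)*(9+y))*a)+(((y+z)*(y*a))+((x+y)*(y+x))))) -> (((((x+y)*16)*((z+1)+y))*((6+(y*a))+((a*7)*(5*y))))+((((y*2)*(9+y))*a)+(((y+z)*(y*a))+((x+y)*(y+x)))))
Fixed point: (((((x+y)*16)*((z+1)+y))*((6+(y*a))+((a*7)*(5*y))))+((((y*2)*(9+y))*a)+(((y+z)*(y*a))+((x+y)*(y+x)))))

Answer: (((((x+y)*16)*((z+1)+y))*((6+(y*a))+((a*7)*(5*y))))+((((y*2)*(9+y))*a)+(((y+z)*(y*a))+((x+y)*(y+x)))))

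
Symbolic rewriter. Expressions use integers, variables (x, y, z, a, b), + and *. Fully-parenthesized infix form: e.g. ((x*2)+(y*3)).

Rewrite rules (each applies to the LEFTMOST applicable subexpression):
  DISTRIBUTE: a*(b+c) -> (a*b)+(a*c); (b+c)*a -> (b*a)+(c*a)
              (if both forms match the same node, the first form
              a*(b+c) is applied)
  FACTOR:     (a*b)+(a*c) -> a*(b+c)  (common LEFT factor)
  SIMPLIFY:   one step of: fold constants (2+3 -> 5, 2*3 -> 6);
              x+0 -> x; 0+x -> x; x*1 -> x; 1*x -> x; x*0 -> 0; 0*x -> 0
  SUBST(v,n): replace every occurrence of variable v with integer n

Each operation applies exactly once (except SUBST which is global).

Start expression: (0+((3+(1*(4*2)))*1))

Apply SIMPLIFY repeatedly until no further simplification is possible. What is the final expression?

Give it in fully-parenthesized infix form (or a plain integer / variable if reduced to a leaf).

Start: (0+((3+(1*(4*2)))*1))
Step 1: at root: (0+((3+(1*(4*2)))*1)) -> ((3+(1*(4*2)))*1); overall: (0+((3+(1*(4*2)))*1)) -> ((3+(1*(4*2)))*1)
Step 2: at root: ((3+(1*(4*2)))*1) -> (3+(1*(4*2))); overall: ((3+(1*(4*2)))*1) -> (3+(1*(4*2)))
Step 3: at R: (1*(4*2)) -> (4*2); overall: (3+(1*(4*2))) -> (3+(4*2))
Step 4: at R: (4*2) -> 8; overall: (3+(4*2)) -> (3+8)
Step 5: at root: (3+8) -> 11; overall: (3+8) -> 11
Fixed point: 11

Answer: 11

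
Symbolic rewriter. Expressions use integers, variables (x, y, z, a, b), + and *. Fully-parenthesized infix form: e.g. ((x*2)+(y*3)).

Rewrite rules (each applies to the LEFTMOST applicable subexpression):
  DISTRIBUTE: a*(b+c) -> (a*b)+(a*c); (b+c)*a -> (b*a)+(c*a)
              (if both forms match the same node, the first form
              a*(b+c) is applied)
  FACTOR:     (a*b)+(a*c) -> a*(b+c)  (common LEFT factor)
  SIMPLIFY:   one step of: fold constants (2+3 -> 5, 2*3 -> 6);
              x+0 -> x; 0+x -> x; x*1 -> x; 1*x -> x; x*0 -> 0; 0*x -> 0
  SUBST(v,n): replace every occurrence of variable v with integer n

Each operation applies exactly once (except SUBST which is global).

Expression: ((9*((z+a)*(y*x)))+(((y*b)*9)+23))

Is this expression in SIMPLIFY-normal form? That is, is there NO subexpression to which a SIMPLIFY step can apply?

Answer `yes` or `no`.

Answer: yes

Derivation:
Expression: ((9*((z+a)*(y*x)))+(((y*b)*9)+23))
Scanning for simplifiable subexpressions (pre-order)...
  at root: ((9*((z+a)*(y*x)))+(((y*b)*9)+23)) (not simplifiable)
  at L: (9*((z+a)*(y*x))) (not simplifiable)
  at LR: ((z+a)*(y*x)) (not simplifiable)
  at LRL: (z+a) (not simplifiable)
  at LRR: (y*x) (not simplifiable)
  at R: (((y*b)*9)+23) (not simplifiable)
  at RL: ((y*b)*9) (not simplifiable)
  at RLL: (y*b) (not simplifiable)
Result: no simplifiable subexpression found -> normal form.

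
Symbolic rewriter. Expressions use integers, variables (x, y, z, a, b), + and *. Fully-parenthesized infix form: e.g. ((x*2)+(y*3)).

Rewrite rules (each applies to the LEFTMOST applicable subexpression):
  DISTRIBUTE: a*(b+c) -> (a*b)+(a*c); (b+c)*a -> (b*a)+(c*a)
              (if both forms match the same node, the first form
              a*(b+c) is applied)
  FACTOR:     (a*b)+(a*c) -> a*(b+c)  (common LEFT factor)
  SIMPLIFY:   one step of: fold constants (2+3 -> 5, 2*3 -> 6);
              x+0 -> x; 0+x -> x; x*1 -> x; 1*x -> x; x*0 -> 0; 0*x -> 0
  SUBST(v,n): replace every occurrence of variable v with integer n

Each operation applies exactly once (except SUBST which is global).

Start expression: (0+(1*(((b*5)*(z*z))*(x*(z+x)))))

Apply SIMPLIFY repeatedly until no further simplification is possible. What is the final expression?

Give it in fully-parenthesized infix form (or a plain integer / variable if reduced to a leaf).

Start: (0+(1*(((b*5)*(z*z))*(x*(z+x)))))
Step 1: at root: (0+(1*(((b*5)*(z*z))*(x*(z+x))))) -> (1*(((b*5)*(z*z))*(x*(z+x)))); overall: (0+(1*(((b*5)*(z*z))*(x*(z+x))))) -> (1*(((b*5)*(z*z))*(x*(z+x))))
Step 2: at root: (1*(((b*5)*(z*z))*(x*(z+x)))) -> (((b*5)*(z*z))*(x*(z+x))); overall: (1*(((b*5)*(z*z))*(x*(z+x)))) -> (((b*5)*(z*z))*(x*(z+x)))
Fixed point: (((b*5)*(z*z))*(x*(z+x)))

Answer: (((b*5)*(z*z))*(x*(z+x)))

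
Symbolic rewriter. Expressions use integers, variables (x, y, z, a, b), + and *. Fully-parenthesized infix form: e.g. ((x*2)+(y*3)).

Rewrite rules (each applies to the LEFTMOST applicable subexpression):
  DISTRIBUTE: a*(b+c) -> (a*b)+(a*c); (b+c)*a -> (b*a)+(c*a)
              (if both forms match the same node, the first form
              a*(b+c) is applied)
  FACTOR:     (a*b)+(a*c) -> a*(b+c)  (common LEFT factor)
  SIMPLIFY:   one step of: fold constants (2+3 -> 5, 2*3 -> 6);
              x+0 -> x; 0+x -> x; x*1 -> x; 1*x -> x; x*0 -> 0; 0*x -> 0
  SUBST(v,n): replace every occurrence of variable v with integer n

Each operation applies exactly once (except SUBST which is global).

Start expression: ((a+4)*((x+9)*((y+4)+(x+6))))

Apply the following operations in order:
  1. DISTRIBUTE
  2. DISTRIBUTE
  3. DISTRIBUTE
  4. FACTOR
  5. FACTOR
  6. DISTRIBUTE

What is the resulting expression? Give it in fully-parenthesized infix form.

Start: ((a+4)*((x+9)*((y+4)+(x+6))))
Apply DISTRIBUTE at root (target: ((a+4)*((x+9)*((y+4)+(x+6))))): ((a+4)*((x+9)*((y+4)+(x+6)))) -> ((a*((x+9)*((y+4)+(x+6))))+(4*((x+9)*((y+4)+(x+6)))))
Apply DISTRIBUTE at LR (target: ((x+9)*((y+4)+(x+6)))): ((a*((x+9)*((y+4)+(x+6))))+(4*((x+9)*((y+4)+(x+6))))) -> ((a*(((x+9)*(y+4))+((x+9)*(x+6))))+(4*((x+9)*((y+4)+(x+6)))))
Apply DISTRIBUTE at L (target: (a*(((x+9)*(y+4))+((x+9)*(x+6))))): ((a*(((x+9)*(y+4))+((x+9)*(x+6))))+(4*((x+9)*((y+4)+(x+6))))) -> (((a*((x+9)*(y+4)))+(a*((x+9)*(x+6))))+(4*((x+9)*((y+4)+(x+6)))))
Apply FACTOR at L (target: ((a*((x+9)*(y+4)))+(a*((x+9)*(x+6))))): (((a*((x+9)*(y+4)))+(a*((x+9)*(x+6))))+(4*((x+9)*((y+4)+(x+6))))) -> ((a*(((x+9)*(y+4))+((x+9)*(x+6))))+(4*((x+9)*((y+4)+(x+6)))))
Apply FACTOR at LR (target: (((x+9)*(y+4))+((x+9)*(x+6)))): ((a*(((x+9)*(y+4))+((x+9)*(x+6))))+(4*((x+9)*((y+4)+(x+6))))) -> ((a*((x+9)*((y+4)+(x+6))))+(4*((x+9)*((y+4)+(x+6)))))
Apply DISTRIBUTE at LR (target: ((x+9)*((y+4)+(x+6)))): ((a*((x+9)*((y+4)+(x+6))))+(4*((x+9)*((y+4)+(x+6))))) -> ((a*(((x+9)*(y+4))+((x+9)*(x+6))))+(4*((x+9)*((y+4)+(x+6)))))

Answer: ((a*(((x+9)*(y+4))+((x+9)*(x+6))))+(4*((x+9)*((y+4)+(x+6)))))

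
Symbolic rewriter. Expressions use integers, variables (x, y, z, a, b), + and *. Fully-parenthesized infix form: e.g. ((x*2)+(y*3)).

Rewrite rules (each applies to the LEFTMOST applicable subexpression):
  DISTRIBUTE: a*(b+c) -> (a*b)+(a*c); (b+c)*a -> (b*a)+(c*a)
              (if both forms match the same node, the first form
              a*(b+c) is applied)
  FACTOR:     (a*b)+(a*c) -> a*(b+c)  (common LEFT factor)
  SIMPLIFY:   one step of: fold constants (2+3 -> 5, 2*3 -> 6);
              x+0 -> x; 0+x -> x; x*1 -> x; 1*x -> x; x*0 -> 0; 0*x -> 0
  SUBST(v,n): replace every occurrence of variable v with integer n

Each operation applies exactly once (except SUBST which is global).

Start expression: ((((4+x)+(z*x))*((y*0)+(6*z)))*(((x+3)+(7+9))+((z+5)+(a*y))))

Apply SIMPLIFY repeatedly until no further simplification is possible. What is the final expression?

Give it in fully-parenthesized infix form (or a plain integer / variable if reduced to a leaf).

Start: ((((4+x)+(z*x))*((y*0)+(6*z)))*(((x+3)+(7+9))+((z+5)+(a*y))))
Step 1: at LRL: (y*0) -> 0; overall: ((((4+x)+(z*x))*((y*0)+(6*z)))*(((x+3)+(7+9))+((z+5)+(a*y)))) -> ((((4+x)+(z*x))*(0+(6*z)))*(((x+3)+(7+9))+((z+5)+(a*y))))
Step 2: at LR: (0+(6*z)) -> (6*z); overall: ((((4+x)+(z*x))*(0+(6*z)))*(((x+3)+(7+9))+((z+5)+(a*y)))) -> ((((4+x)+(z*x))*(6*z))*(((x+3)+(7+9))+((z+5)+(a*y))))
Step 3: at RLR: (7+9) -> 16; overall: ((((4+x)+(z*x))*(6*z))*(((x+3)+(7+9))+((z+5)+(a*y)))) -> ((((4+x)+(z*x))*(6*z))*(((x+3)+16)+((z+5)+(a*y))))
Fixed point: ((((4+x)+(z*x))*(6*z))*(((x+3)+16)+((z+5)+(a*y))))

Answer: ((((4+x)+(z*x))*(6*z))*(((x+3)+16)+((z+5)+(a*y))))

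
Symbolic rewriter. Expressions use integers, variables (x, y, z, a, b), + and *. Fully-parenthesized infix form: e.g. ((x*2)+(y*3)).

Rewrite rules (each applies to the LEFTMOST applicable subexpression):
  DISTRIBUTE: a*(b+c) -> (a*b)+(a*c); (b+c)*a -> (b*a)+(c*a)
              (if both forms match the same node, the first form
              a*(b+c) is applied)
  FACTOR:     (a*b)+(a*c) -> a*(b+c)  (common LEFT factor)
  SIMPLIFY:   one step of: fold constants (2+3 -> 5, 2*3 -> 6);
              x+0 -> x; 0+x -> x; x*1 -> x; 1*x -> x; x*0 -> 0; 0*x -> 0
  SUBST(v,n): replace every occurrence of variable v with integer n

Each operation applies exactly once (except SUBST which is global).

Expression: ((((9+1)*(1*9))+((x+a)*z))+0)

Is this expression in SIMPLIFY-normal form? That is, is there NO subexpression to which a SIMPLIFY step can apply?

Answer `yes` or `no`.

Expression: ((((9+1)*(1*9))+((x+a)*z))+0)
Scanning for simplifiable subexpressions (pre-order)...
  at root: ((((9+1)*(1*9))+((x+a)*z))+0) (SIMPLIFIABLE)
  at L: (((9+1)*(1*9))+((x+a)*z)) (not simplifiable)
  at LL: ((9+1)*(1*9)) (not simplifiable)
  at LLL: (9+1) (SIMPLIFIABLE)
  at LLR: (1*9) (SIMPLIFIABLE)
  at LR: ((x+a)*z) (not simplifiable)
  at LRL: (x+a) (not simplifiable)
Found simplifiable subexpr at path root: ((((9+1)*(1*9))+((x+a)*z))+0)
One SIMPLIFY step would give: (((9+1)*(1*9))+((x+a)*z))
-> NOT in normal form.

Answer: no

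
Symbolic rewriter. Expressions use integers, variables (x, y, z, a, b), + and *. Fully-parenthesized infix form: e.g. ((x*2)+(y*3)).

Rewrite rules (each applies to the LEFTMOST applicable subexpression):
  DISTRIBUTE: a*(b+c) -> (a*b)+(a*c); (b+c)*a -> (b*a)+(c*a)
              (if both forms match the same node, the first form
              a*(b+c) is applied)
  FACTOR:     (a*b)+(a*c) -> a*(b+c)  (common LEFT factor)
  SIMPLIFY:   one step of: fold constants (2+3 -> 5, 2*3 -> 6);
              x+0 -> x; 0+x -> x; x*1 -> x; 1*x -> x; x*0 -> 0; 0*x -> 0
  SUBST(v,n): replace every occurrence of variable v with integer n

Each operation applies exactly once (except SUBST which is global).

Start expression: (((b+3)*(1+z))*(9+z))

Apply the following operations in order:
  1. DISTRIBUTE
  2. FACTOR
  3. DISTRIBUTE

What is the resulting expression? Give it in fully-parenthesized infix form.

Start: (((b+3)*(1+z))*(9+z))
Apply DISTRIBUTE at root (target: (((b+3)*(1+z))*(9+z))): (((b+3)*(1+z))*(9+z)) -> ((((b+3)*(1+z))*9)+(((b+3)*(1+z))*z))
Apply FACTOR at root (target: ((((b+3)*(1+z))*9)+(((b+3)*(1+z))*z))): ((((b+3)*(1+z))*9)+(((b+3)*(1+z))*z)) -> (((b+3)*(1+z))*(9+z))
Apply DISTRIBUTE at root (target: (((b+3)*(1+z))*(9+z))): (((b+3)*(1+z))*(9+z)) -> ((((b+3)*(1+z))*9)+(((b+3)*(1+z))*z))

Answer: ((((b+3)*(1+z))*9)+(((b+3)*(1+z))*z))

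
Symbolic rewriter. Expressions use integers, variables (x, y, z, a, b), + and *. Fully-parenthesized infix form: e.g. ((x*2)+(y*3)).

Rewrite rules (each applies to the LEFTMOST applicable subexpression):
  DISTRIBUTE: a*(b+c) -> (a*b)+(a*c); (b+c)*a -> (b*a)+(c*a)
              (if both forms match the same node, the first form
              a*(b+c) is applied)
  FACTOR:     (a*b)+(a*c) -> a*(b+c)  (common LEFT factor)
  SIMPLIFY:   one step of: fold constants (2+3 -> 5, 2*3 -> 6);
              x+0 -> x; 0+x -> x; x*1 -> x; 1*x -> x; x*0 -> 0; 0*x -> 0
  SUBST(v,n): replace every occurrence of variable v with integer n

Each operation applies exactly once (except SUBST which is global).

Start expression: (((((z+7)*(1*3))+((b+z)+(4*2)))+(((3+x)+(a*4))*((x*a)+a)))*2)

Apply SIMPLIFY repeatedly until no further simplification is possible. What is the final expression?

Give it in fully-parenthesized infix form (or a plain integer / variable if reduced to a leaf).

Answer: (((((z+7)*3)+((b+z)+8))+(((3+x)+(a*4))*((x*a)+a)))*2)

Derivation:
Start: (((((z+7)*(1*3))+((b+z)+(4*2)))+(((3+x)+(a*4))*((x*a)+a)))*2)
Step 1: at LLLR: (1*3) -> 3; overall: (((((z+7)*(1*3))+((b+z)+(4*2)))+(((3+x)+(a*4))*((x*a)+a)))*2) -> (((((z+7)*3)+((b+z)+(4*2)))+(((3+x)+(a*4))*((x*a)+a)))*2)
Step 2: at LLRR: (4*2) -> 8; overall: (((((z+7)*3)+((b+z)+(4*2)))+(((3+x)+(a*4))*((x*a)+a)))*2) -> (((((z+7)*3)+((b+z)+8))+(((3+x)+(a*4))*((x*a)+a)))*2)
Fixed point: (((((z+7)*3)+((b+z)+8))+(((3+x)+(a*4))*((x*a)+a)))*2)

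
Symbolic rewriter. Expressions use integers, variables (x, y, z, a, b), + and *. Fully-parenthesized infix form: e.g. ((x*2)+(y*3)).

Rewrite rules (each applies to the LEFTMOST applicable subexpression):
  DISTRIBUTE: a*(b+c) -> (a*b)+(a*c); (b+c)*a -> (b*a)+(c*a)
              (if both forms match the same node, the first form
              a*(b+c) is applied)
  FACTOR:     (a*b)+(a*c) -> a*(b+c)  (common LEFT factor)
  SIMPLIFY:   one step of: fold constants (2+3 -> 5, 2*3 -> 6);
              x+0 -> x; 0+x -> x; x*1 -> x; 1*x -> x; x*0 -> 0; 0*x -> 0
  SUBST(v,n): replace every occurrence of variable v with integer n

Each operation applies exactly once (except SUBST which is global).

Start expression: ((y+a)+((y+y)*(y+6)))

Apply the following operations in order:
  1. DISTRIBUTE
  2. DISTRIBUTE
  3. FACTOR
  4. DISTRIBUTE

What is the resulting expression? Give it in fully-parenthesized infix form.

Answer: ((y+a)+(((y*y)+(y*y))+((y+y)*6)))

Derivation:
Start: ((y+a)+((y+y)*(y+6)))
Apply DISTRIBUTE at R (target: ((y+y)*(y+6))): ((y+a)+((y+y)*(y+6))) -> ((y+a)+(((y+y)*y)+((y+y)*6)))
Apply DISTRIBUTE at RL (target: ((y+y)*y)): ((y+a)+(((y+y)*y)+((y+y)*6))) -> ((y+a)+(((y*y)+(y*y))+((y+y)*6)))
Apply FACTOR at RL (target: ((y*y)+(y*y))): ((y+a)+(((y*y)+(y*y))+((y+y)*6))) -> ((y+a)+((y*(y+y))+((y+y)*6)))
Apply DISTRIBUTE at RL (target: (y*(y+y))): ((y+a)+((y*(y+y))+((y+y)*6))) -> ((y+a)+(((y*y)+(y*y))+((y+y)*6)))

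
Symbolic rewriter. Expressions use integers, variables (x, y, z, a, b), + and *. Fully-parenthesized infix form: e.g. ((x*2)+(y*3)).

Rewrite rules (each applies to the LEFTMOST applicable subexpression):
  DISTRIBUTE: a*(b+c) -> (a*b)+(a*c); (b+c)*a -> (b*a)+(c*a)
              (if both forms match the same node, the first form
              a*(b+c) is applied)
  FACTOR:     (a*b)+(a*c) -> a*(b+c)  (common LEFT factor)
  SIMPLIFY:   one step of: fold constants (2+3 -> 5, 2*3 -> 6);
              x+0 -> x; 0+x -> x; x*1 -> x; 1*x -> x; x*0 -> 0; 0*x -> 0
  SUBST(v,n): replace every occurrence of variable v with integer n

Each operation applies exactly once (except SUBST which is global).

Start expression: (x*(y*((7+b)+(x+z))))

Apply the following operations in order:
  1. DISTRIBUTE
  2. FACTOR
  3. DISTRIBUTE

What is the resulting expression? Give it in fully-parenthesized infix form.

Start: (x*(y*((7+b)+(x+z))))
Apply DISTRIBUTE at R (target: (y*((7+b)+(x+z)))): (x*(y*((7+b)+(x+z)))) -> (x*((y*(7+b))+(y*(x+z))))
Apply FACTOR at R (target: ((y*(7+b))+(y*(x+z)))): (x*((y*(7+b))+(y*(x+z)))) -> (x*(y*((7+b)+(x+z))))
Apply DISTRIBUTE at R (target: (y*((7+b)+(x+z)))): (x*(y*((7+b)+(x+z)))) -> (x*((y*(7+b))+(y*(x+z))))

Answer: (x*((y*(7+b))+(y*(x+z))))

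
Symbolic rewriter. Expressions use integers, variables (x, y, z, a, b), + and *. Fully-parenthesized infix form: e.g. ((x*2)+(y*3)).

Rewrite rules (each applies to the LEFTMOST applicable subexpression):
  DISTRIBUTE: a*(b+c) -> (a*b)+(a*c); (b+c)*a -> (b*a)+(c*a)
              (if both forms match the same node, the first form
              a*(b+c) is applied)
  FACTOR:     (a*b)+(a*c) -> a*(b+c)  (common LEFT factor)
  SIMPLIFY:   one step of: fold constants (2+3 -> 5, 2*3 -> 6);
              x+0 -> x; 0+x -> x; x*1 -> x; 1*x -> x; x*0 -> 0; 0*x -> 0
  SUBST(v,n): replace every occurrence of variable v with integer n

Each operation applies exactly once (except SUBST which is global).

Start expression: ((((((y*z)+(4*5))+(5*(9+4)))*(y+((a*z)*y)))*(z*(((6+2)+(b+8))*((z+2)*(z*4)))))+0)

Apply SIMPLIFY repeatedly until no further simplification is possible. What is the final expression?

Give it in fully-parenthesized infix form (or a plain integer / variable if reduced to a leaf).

Start: ((((((y*z)+(4*5))+(5*(9+4)))*(y+((a*z)*y)))*(z*(((6+2)+(b+8))*((z+2)*(z*4)))))+0)
Step 1: at root: ((((((y*z)+(4*5))+(5*(9+4)))*(y+((a*z)*y)))*(z*(((6+2)+(b+8))*((z+2)*(z*4)))))+0) -> (((((y*z)+(4*5))+(5*(9+4)))*(y+((a*z)*y)))*(z*(((6+2)+(b+8))*((z+2)*(z*4))))); overall: ((((((y*z)+(4*5))+(5*(9+4)))*(y+((a*z)*y)))*(z*(((6+2)+(b+8))*((z+2)*(z*4)))))+0) -> (((((y*z)+(4*5))+(5*(9+4)))*(y+((a*z)*y)))*(z*(((6+2)+(b+8))*((z+2)*(z*4)))))
Step 2: at LLLR: (4*5) -> 20; overall: (((((y*z)+(4*5))+(5*(9+4)))*(y+((a*z)*y)))*(z*(((6+2)+(b+8))*((z+2)*(z*4))))) -> (((((y*z)+20)+(5*(9+4)))*(y+((a*z)*y)))*(z*(((6+2)+(b+8))*((z+2)*(z*4)))))
Step 3: at LLRR: (9+4) -> 13; overall: (((((y*z)+20)+(5*(9+4)))*(y+((a*z)*y)))*(z*(((6+2)+(b+8))*((z+2)*(z*4))))) -> (((((y*z)+20)+(5*13))*(y+((a*z)*y)))*(z*(((6+2)+(b+8))*((z+2)*(z*4)))))
Step 4: at LLR: (5*13) -> 65; overall: (((((y*z)+20)+(5*13))*(y+((a*z)*y)))*(z*(((6+2)+(b+8))*((z+2)*(z*4))))) -> (((((y*z)+20)+65)*(y+((a*z)*y)))*(z*(((6+2)+(b+8))*((z+2)*(z*4)))))
Step 5: at RRLL: (6+2) -> 8; overall: (((((y*z)+20)+65)*(y+((a*z)*y)))*(z*(((6+2)+(b+8))*((z+2)*(z*4))))) -> (((((y*z)+20)+65)*(y+((a*z)*y)))*(z*((8+(b+8))*((z+2)*(z*4)))))
Fixed point: (((((y*z)+20)+65)*(y+((a*z)*y)))*(z*((8+(b+8))*((z+2)*(z*4)))))

Answer: (((((y*z)+20)+65)*(y+((a*z)*y)))*(z*((8+(b+8))*((z+2)*(z*4)))))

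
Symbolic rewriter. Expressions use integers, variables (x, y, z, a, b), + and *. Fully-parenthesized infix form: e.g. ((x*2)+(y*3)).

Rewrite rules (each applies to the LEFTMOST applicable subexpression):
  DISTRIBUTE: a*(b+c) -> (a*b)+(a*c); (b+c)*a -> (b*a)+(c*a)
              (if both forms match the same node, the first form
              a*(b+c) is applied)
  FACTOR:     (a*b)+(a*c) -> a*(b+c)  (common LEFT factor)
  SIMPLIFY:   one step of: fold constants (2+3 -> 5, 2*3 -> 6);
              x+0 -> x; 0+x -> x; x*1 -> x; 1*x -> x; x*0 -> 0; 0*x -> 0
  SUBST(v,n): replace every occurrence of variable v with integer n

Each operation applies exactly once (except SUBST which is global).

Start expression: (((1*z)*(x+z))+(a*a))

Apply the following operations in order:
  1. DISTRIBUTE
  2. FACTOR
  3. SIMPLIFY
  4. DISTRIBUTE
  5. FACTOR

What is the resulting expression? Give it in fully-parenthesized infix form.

Answer: ((z*(x+z))+(a*a))

Derivation:
Start: (((1*z)*(x+z))+(a*a))
Apply DISTRIBUTE at L (target: ((1*z)*(x+z))): (((1*z)*(x+z))+(a*a)) -> ((((1*z)*x)+((1*z)*z))+(a*a))
Apply FACTOR at L (target: (((1*z)*x)+((1*z)*z))): ((((1*z)*x)+((1*z)*z))+(a*a)) -> (((1*z)*(x+z))+(a*a))
Apply SIMPLIFY at LL (target: (1*z)): (((1*z)*(x+z))+(a*a)) -> ((z*(x+z))+(a*a))
Apply DISTRIBUTE at L (target: (z*(x+z))): ((z*(x+z))+(a*a)) -> (((z*x)+(z*z))+(a*a))
Apply FACTOR at L (target: ((z*x)+(z*z))): (((z*x)+(z*z))+(a*a)) -> ((z*(x+z))+(a*a))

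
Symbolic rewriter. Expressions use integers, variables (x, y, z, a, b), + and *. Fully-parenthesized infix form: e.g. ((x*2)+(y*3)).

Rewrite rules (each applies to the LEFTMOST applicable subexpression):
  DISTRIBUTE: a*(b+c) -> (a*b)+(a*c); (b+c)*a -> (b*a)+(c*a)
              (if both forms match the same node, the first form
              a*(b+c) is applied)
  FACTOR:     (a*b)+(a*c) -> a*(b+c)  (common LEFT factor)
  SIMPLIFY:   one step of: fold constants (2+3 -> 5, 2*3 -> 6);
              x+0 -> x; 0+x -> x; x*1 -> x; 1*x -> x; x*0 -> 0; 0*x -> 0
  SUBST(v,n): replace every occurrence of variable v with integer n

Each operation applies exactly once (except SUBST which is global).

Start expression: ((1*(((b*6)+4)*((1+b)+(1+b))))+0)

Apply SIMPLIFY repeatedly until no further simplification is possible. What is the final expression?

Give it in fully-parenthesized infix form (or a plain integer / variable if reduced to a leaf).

Answer: (((b*6)+4)*((1+b)+(1+b)))

Derivation:
Start: ((1*(((b*6)+4)*((1+b)+(1+b))))+0)
Step 1: at root: ((1*(((b*6)+4)*((1+b)+(1+b))))+0) -> (1*(((b*6)+4)*((1+b)+(1+b)))); overall: ((1*(((b*6)+4)*((1+b)+(1+b))))+0) -> (1*(((b*6)+4)*((1+b)+(1+b))))
Step 2: at root: (1*(((b*6)+4)*((1+b)+(1+b)))) -> (((b*6)+4)*((1+b)+(1+b))); overall: (1*(((b*6)+4)*((1+b)+(1+b)))) -> (((b*6)+4)*((1+b)+(1+b)))
Fixed point: (((b*6)+4)*((1+b)+(1+b)))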